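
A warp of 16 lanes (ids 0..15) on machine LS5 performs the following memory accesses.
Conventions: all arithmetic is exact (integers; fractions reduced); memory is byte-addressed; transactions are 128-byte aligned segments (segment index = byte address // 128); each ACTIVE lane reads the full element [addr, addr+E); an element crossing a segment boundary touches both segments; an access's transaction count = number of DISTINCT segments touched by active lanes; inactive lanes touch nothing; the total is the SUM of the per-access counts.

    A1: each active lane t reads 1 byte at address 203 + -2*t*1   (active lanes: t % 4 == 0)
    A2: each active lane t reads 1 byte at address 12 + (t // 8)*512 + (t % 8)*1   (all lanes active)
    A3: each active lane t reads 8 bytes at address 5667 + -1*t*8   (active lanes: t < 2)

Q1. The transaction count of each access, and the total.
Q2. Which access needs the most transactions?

A1: 1 transaction
A2: 2 transactions
A3: 1 transaction

Answer: 1,2,1; total 4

Answer: A2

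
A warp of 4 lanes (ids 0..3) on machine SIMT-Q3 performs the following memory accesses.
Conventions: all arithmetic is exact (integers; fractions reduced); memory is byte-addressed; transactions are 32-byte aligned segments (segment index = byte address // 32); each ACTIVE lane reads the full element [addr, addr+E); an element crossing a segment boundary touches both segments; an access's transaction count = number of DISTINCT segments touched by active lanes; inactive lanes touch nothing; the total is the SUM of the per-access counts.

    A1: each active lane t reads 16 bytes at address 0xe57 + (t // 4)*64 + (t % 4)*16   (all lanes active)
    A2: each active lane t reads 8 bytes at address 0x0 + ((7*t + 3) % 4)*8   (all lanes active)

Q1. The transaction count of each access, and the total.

A1: 3 transactions
A2: 1 transaction

Answer: 3,1; total 4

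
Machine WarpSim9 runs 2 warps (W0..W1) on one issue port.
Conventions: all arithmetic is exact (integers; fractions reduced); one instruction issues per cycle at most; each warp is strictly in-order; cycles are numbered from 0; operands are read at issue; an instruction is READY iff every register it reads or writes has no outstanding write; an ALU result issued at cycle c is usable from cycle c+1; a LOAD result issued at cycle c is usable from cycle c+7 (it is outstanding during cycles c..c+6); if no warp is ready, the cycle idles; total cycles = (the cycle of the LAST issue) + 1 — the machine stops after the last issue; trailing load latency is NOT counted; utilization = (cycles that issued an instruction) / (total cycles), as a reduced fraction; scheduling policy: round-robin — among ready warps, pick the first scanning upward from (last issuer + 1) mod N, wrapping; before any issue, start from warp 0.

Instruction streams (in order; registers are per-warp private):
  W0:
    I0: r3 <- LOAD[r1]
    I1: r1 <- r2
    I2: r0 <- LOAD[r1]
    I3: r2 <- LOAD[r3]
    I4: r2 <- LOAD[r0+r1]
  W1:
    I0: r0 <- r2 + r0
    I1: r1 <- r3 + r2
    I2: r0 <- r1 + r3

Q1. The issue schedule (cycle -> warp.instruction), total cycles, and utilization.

cycle 0: W0.I0
cycle 1: W1.I0
cycle 2: W0.I1
cycle 3: W1.I1
cycle 4: W0.I2
cycle 5: W1.I2
cycle 6: idle
cycle 7: W0.I3
cycle 8: idle
cycle 9: idle
cycle 10: idle
cycle 11: idle
cycle 12: idle
cycle 13: idle
cycle 14: W0.I4

Answer: 15 cycles, utilization 8/15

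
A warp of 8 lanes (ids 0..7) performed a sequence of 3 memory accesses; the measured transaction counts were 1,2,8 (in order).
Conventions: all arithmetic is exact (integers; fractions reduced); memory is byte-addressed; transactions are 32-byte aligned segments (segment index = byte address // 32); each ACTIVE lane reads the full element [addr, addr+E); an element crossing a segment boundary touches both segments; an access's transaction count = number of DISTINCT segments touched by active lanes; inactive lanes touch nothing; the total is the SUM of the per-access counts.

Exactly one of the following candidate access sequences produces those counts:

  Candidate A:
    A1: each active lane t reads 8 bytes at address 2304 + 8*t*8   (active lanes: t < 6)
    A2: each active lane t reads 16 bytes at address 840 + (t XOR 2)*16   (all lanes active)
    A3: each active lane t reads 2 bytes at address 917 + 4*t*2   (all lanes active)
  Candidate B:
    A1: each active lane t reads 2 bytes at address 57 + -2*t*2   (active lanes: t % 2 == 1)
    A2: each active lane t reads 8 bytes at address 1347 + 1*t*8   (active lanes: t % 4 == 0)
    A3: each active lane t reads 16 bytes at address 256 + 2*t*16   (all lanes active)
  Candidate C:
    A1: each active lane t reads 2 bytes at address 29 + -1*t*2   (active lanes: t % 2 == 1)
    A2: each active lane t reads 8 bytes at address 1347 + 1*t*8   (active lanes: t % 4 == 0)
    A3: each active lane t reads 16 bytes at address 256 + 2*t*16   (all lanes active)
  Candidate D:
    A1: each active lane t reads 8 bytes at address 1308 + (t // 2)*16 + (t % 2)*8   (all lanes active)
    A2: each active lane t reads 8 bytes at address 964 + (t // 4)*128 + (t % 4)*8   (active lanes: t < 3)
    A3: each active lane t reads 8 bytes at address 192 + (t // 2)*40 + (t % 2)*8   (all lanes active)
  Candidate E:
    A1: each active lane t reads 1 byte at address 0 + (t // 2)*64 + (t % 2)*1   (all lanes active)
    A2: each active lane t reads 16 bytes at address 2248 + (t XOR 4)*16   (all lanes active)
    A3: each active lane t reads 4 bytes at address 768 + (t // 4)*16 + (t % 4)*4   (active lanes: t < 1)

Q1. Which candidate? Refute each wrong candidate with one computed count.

A: A1 gives 6 transactions, not 1
B: A1 gives 2 transactions, not 1
D: A1 gives 3 transactions, not 1
E: A1 gives 4 transactions, not 1
C: all counts match (1,2,8)

Answer: C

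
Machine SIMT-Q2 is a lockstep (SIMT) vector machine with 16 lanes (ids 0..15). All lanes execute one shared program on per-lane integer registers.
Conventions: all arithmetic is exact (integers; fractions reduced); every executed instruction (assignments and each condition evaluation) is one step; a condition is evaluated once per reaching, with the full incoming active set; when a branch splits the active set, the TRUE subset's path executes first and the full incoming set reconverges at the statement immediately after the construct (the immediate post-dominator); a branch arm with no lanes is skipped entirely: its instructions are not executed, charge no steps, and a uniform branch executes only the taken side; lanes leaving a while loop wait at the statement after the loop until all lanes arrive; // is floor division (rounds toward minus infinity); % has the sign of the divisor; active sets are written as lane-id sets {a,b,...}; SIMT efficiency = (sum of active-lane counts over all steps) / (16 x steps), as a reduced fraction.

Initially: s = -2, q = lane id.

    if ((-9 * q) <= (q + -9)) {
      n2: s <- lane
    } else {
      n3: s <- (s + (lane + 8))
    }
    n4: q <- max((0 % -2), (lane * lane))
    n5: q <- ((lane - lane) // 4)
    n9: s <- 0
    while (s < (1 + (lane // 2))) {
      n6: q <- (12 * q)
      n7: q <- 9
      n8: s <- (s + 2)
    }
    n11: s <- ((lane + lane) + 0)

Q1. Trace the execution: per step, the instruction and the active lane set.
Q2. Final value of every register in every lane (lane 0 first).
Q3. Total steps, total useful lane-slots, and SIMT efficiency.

step 0: eval ((-9 * q) <= (q + -9))  {0,1,2,3,4,5,6,7,8,9,10,11,12,13,14,15}
step 1: s <- lane                    {1,2,3,4,5,6,7,8,9,10,11,12,13,14,15}
step 2: s <- (s + (lane + 8))        {0}
step 3: q <- max((0 % -2), (lane * lane)) {0,1,2,3,4,5,6,7,8,9,10,11,12,13,14,15}
step 4: q <- ((lane - lane) // 4)    {0,1,2,3,4,5,6,7,8,9,10,11,12,13,14,15}
step 5: s <- 0                       {0,1,2,3,4,5,6,7,8,9,10,11,12,13,14,15}
step 6: eval (s < (1 + (lane // 2))) {0,1,2,3,4,5,6,7,8,9,10,11,12,13,14,15}
step 7: q <- (12 * q)                {0,1,2,3,4,5,6,7,8,9,10,11,12,13,14,15}
step 8: q <- 9                       {0,1,2,3,4,5,6,7,8,9,10,11,12,13,14,15}
step 9: s <- (s + 2)                 {0,1,2,3,4,5,6,7,8,9,10,11,12,13,14,15}
step 10: eval (s < (1 + (lane // 2))) {0,1,2,3,4,5,6,7,8,9,10,11,12,13,14,15}
step 11: q <- (12 * q)                {4,5,6,7,8,9,10,11,12,13,14,15}
step 12: q <- 9                       {4,5,6,7,8,9,10,11,12,13,14,15}
step 13: s <- (s + 2)                 {4,5,6,7,8,9,10,11,12,13,14,15}
step 14: eval (s < (1 + (lane // 2))) {4,5,6,7,8,9,10,11,12,13,14,15}
step 15: q <- (12 * q)                {8,9,10,11,12,13,14,15}
step 16: q <- 9                       {8,9,10,11,12,13,14,15}
step 17: s <- (s + 2)                 {8,9,10,11,12,13,14,15}
step 18: eval (s < (1 + (lane // 2))) {8,9,10,11,12,13,14,15}
step 19: q <- (12 * q)                {12,13,14,15}
step 20: q <- 9                       {12,13,14,15}
step 21: s <- (s + 2)                 {12,13,14,15}
step 22: eval (s < (1 + (lane // 2))) {12,13,14,15}
step 23: s <- ((lane + lane) + 0)     {0,1,2,3,4,5,6,7,8,9,10,11,12,13,14,15}

Answer: 24 steps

s: 0,2,4,6,8,10,12,14,16,18,20,22,24,26,28,30
q: 9,9,9,9,9,9,9,9,9,9,9,9,9,9,9,9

steps = 24; useful = 272; efficiency = 272/384 = 17/24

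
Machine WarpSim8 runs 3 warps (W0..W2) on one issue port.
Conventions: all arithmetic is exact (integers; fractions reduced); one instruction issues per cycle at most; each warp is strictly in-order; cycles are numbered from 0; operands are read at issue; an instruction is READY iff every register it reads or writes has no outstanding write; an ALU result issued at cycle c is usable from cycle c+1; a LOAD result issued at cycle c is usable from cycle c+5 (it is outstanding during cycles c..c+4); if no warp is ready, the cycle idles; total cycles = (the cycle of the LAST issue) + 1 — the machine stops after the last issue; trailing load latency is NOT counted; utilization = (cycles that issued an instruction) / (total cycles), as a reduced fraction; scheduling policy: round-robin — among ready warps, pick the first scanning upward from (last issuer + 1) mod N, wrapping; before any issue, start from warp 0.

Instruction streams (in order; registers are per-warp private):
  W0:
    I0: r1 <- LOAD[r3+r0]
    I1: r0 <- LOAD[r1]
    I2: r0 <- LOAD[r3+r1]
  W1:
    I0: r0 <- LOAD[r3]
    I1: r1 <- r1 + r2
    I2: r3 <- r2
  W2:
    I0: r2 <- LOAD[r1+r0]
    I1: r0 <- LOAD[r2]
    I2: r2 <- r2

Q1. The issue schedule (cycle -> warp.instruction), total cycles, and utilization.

cycle 0: W0.I0
cycle 1: W1.I0
cycle 2: W2.I0
cycle 3: W1.I1
cycle 4: W1.I2
cycle 5: W0.I1
cycle 6: idle
cycle 7: W2.I1
cycle 8: W2.I2
cycle 9: idle
cycle 10: W0.I2

Answer: 11 cycles, utilization 9/11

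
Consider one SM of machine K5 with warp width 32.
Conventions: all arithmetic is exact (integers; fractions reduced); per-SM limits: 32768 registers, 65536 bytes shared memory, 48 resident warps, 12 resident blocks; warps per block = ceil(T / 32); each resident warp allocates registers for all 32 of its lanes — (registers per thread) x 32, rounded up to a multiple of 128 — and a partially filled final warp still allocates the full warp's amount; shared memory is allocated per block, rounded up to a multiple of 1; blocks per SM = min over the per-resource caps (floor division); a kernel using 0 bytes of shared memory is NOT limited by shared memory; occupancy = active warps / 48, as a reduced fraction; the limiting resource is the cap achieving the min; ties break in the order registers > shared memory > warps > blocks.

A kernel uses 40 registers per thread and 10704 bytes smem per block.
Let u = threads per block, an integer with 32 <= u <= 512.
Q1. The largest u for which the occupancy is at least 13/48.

Answer: u = 512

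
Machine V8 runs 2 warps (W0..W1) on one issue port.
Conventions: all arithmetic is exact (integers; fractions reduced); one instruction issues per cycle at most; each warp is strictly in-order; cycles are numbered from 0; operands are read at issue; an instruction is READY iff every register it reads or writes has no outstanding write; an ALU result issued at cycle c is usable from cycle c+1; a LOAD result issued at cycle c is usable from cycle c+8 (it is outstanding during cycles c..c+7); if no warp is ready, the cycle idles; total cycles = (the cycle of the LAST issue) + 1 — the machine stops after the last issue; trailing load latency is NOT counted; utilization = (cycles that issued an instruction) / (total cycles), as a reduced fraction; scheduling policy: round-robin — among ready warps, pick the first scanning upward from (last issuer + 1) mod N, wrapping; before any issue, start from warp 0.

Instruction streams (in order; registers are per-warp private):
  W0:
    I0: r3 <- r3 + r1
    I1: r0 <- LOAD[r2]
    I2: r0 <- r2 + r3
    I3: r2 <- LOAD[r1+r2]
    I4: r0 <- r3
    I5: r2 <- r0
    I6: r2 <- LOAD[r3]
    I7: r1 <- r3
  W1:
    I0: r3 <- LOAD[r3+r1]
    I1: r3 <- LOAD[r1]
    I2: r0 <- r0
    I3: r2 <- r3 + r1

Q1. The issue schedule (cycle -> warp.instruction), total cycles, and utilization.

cycle 0: W0.I0
cycle 1: W1.I0
cycle 2: W0.I1
cycle 3: idle
cycle 4: idle
cycle 5: idle
cycle 6: idle
cycle 7: idle
cycle 8: idle
cycle 9: W1.I1
cycle 10: W0.I2
cycle 11: W1.I2
cycle 12: W0.I3
cycle 13: W0.I4
cycle 14: idle
cycle 15: idle
cycle 16: idle
cycle 17: W1.I3
cycle 18: idle
cycle 19: idle
cycle 20: W0.I5
cycle 21: W0.I6
cycle 22: W0.I7

Answer: 23 cycles, utilization 12/23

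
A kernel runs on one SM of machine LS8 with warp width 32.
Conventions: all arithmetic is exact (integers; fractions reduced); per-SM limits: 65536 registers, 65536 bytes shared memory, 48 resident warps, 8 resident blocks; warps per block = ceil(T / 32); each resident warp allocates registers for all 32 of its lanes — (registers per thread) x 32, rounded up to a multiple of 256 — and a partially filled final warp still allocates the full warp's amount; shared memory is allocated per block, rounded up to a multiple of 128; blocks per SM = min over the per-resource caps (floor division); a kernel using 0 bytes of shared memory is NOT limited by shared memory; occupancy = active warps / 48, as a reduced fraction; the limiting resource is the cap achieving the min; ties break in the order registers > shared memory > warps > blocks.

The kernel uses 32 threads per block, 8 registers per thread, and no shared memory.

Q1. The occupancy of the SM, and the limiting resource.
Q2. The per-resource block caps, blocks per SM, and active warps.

Answer: occupancy 1/6, limited by blocks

registers: 256 blocks
shared memory: no limit (kernel uses none)
warps: 48 blocks
blocks: 8 blocks

Answer: 8 blocks, 8 active warps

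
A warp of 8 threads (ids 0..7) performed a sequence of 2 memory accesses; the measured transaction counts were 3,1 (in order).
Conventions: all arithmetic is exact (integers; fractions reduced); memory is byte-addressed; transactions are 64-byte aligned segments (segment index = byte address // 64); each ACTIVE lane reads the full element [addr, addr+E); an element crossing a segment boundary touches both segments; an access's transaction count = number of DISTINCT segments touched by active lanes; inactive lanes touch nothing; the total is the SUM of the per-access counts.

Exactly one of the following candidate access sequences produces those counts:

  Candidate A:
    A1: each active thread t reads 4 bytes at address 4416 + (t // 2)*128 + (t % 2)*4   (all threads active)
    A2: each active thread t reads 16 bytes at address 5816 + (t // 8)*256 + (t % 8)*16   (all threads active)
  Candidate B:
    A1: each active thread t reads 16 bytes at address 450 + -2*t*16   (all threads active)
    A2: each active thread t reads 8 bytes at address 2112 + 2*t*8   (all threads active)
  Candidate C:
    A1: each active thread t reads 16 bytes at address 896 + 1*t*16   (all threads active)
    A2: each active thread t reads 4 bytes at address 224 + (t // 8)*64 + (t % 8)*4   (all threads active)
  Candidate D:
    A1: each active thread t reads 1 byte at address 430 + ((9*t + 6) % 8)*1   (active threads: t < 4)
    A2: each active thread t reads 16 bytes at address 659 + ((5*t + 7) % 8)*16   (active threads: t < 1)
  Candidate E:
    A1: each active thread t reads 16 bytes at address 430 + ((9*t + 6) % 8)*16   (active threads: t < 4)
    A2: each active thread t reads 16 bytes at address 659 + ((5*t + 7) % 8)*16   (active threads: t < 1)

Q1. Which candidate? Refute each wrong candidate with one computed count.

A: A1 gives 4 transactions, not 3
B: A1 gives 5 transactions, not 3
C: A1 gives 2 transactions, not 3
D: A1 gives 1 transaction, not 3
E: all counts match (3,1)

Answer: E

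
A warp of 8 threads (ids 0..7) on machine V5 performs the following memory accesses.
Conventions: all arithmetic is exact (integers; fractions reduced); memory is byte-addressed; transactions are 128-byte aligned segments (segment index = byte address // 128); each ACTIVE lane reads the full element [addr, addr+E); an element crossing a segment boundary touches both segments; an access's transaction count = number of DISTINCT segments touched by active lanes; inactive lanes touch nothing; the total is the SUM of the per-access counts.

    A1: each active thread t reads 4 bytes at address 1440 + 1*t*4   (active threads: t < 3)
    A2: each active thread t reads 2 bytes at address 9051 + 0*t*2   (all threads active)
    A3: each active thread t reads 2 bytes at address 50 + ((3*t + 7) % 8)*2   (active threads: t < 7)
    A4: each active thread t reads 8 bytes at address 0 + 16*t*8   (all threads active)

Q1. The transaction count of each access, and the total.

A1: 1 transaction
A2: 1 transaction
A3: 1 transaction
A4: 8 transactions

Answer: 1,1,1,8; total 11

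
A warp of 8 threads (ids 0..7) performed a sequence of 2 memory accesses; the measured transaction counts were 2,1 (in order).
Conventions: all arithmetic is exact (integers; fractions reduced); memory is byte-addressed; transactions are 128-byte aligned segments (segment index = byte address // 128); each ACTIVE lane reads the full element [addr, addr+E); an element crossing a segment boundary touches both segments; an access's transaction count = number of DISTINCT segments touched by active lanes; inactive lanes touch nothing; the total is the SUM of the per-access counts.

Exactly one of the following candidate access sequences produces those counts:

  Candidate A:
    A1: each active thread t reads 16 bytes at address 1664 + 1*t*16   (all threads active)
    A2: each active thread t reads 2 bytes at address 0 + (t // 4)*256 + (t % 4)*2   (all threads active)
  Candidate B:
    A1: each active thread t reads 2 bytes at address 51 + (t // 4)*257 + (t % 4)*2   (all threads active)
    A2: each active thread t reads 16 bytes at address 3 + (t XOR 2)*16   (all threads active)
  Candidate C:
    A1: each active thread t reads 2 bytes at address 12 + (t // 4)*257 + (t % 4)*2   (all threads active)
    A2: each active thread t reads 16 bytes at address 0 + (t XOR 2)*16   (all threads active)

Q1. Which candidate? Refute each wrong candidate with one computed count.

A: A1 gives 1 transaction, not 2
B: A2 gives 2 transactions, not 1
C: all counts match (2,1)

Answer: C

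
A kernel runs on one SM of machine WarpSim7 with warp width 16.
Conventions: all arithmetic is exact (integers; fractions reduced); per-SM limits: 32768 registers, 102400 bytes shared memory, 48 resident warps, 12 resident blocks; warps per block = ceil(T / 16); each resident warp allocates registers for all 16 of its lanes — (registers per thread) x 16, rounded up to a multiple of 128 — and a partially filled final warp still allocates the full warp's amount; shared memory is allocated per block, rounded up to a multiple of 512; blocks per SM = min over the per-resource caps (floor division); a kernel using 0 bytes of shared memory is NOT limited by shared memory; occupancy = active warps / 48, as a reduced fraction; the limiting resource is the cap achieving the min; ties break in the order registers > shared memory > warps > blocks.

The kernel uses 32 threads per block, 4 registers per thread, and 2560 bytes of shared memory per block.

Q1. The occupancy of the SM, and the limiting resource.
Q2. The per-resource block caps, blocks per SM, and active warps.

Answer: occupancy 1/2, limited by blocks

registers: 128 blocks
shared memory: 40 blocks
warps: 24 blocks
blocks: 12 blocks

Answer: 12 blocks, 24 active warps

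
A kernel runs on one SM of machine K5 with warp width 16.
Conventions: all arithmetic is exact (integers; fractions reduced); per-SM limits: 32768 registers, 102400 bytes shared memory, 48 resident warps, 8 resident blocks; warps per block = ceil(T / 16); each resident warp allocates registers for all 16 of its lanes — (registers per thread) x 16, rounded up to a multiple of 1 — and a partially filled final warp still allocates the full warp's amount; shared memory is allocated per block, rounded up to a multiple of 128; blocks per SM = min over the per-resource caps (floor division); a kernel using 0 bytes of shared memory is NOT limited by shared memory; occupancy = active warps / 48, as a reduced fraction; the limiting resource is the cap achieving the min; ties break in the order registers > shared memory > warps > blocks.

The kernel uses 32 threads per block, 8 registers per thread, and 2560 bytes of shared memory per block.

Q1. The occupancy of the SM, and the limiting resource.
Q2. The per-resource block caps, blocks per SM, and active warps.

Answer: occupancy 1/3, limited by blocks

registers: 128 blocks
shared memory: 40 blocks
warps: 24 blocks
blocks: 8 blocks

Answer: 8 blocks, 16 active warps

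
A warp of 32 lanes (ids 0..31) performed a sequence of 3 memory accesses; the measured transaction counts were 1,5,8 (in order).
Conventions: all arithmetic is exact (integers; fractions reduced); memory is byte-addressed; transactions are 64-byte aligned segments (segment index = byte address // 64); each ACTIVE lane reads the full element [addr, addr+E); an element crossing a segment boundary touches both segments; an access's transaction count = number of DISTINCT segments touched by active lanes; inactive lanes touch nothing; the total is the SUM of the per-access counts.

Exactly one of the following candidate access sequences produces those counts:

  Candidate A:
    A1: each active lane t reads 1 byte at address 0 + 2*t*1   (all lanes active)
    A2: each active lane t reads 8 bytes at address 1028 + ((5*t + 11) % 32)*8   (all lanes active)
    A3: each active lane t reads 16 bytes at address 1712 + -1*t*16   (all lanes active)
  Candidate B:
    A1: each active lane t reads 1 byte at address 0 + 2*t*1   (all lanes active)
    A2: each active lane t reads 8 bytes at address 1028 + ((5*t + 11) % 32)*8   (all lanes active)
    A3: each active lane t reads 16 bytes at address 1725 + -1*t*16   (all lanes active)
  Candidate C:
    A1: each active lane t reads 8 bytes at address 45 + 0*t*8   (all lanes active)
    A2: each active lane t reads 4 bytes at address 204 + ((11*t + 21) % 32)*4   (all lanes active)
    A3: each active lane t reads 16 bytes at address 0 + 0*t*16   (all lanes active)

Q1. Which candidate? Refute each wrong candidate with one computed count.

B: A3 gives 9 transactions, not 8
C: A2 gives 3 transactions, not 5
A: all counts match (1,5,8)

Answer: A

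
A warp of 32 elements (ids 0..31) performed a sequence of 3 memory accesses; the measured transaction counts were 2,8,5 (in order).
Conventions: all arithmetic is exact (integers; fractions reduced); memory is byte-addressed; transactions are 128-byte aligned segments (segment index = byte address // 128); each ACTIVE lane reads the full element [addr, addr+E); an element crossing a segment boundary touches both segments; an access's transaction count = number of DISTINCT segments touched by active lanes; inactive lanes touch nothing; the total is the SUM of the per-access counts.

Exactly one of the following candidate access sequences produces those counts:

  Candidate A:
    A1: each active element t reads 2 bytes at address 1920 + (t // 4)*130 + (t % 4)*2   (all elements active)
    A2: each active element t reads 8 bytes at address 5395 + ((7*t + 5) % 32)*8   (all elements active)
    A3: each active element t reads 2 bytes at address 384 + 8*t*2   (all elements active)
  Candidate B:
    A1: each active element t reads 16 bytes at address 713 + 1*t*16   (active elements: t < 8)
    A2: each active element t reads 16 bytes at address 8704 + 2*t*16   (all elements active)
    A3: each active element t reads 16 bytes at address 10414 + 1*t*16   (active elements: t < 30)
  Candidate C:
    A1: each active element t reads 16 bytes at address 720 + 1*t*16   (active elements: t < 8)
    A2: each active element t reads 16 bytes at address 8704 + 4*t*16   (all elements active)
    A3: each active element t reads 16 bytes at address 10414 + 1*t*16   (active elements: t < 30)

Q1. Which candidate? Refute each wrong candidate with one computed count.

A: A1 gives 8 transactions, not 2
C: A2 gives 16 transactions, not 8
B: all counts match (2,8,5)

Answer: B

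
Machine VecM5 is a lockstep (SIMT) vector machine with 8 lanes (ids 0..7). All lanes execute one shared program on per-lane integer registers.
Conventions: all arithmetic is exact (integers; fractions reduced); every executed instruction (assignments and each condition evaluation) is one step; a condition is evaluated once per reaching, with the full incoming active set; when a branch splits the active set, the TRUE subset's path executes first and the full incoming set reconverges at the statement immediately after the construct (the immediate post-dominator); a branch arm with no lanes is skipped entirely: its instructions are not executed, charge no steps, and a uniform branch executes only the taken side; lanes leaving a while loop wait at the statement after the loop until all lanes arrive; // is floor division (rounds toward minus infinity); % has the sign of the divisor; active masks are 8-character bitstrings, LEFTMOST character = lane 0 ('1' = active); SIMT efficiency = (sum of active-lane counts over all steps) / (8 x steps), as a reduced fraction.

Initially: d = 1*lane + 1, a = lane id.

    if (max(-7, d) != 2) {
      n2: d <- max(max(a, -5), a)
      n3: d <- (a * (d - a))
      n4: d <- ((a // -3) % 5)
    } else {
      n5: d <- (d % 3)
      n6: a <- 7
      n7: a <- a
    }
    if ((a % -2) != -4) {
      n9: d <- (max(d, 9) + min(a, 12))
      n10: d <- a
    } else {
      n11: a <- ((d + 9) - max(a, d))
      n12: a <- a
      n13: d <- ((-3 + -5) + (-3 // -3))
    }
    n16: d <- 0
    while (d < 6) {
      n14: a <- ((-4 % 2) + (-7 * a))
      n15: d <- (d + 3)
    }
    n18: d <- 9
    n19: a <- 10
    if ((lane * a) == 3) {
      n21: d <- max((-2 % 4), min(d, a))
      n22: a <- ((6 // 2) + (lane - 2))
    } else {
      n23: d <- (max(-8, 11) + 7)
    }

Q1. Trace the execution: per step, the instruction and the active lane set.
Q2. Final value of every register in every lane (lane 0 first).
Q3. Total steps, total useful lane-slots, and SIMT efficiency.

step 0: eval (max(-7, d) != 2)       11111111
step 1: d <- max(max(a, -5), a)      10111111
step 2: d <- (a * (d - a))           10111111
step 3: d <- ((a // -3) % 5)         10111111
step 4: d <- (d % 3)                 01000000
step 5: a <- 7                       01000000
step 6: a <- a                       01000000
step 7: eval ((a % -2) != -4)        11111111
step 8: d <- (max(d, 9) + min(a, 12)) 11111111
step 9: d <- a                       11111111
step 10: d <- 0                       11111111
step 11: eval (d < 6)                 11111111
step 12: a <- ((-4 % 2) + (-7 * a))   11111111
step 13: d <- (d + 3)                 11111111
step 14: eval (d < 6)                 11111111
step 15: a <- ((-4 % 2) + (-7 * a))   11111111
step 16: d <- (d + 3)                 11111111
step 17: eval (d < 6)                 11111111
step 18: d <- 9                       11111111
step 19: a <- 10                      11111111
step 20: eval ((lane * a) == 3)       11111111
step 21: d <- (max(-8, 11) + 7)       11111111

Answer: 22 steps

d: 18,18,18,18,18,18,18,18
a: 10,10,10,10,10,10,10,10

steps = 22; useful = 152; efficiency = 152/176 = 19/22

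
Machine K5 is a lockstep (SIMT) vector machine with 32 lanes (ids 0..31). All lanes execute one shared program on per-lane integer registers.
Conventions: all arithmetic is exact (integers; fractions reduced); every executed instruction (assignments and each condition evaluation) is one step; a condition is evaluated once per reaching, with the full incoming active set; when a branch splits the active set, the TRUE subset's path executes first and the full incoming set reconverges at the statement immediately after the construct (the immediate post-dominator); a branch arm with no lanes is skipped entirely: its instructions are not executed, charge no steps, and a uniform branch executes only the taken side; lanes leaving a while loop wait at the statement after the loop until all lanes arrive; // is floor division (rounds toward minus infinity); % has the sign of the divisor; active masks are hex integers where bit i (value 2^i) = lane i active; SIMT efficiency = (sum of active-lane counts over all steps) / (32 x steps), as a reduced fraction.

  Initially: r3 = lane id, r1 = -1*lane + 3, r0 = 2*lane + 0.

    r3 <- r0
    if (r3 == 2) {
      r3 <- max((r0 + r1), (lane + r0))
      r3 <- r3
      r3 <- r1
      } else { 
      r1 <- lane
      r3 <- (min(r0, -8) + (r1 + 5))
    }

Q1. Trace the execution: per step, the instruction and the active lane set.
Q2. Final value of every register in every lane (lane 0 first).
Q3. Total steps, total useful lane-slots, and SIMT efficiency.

step 0: r3 <- r0                     0xffffffff
step 1: eval (r3 == 2)               0xffffffff
step 2: r3 <- max((r0 + r1), (lane + r0)) 0x00000002
step 3: r3 <- r3                     0x00000002
step 4: r3 <- r1                     0x00000002
step 5: r1 <- lane                   0xfffffffd
step 6: r3 <- (min(r0, -8) + (r1 + 5)) 0xfffffffd

Answer: 7 steps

r3: -3,2,-1,0,1,2,3,4,5,6,7,8,9,10,11,12,13,14,15,16,17,18,19,20,21,22,23,24,25,26,27,28
r1: 0,2,2,3,4,5,6,7,8,9,10,11,12,13,14,15,16,17,18,19,20,21,22,23,24,25,26,27,28,29,30,31
r0: 0,2,4,6,8,10,12,14,16,18,20,22,24,26,28,30,32,34,36,38,40,42,44,46,48,50,52,54,56,58,60,62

steps = 7; useful = 129; efficiency = 129/224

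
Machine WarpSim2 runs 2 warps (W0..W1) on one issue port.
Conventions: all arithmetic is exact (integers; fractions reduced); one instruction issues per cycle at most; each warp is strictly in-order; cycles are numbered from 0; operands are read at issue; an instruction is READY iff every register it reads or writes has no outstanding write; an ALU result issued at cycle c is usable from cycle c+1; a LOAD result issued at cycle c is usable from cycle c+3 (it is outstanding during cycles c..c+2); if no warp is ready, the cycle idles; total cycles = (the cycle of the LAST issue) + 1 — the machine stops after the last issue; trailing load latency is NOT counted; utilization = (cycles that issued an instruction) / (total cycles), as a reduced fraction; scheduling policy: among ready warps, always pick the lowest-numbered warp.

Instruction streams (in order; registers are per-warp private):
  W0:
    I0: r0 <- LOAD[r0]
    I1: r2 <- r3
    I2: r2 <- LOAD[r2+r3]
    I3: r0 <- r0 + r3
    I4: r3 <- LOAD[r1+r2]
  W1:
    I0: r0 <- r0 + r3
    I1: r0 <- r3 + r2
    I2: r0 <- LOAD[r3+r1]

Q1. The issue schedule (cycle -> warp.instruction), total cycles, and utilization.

cycle 0: W0.I0
cycle 1: W0.I1
cycle 2: W0.I2
cycle 3: W0.I3
cycle 4: W1.I0
cycle 5: W0.I4
cycle 6: W1.I1
cycle 7: W1.I2

Answer: 8 cycles, utilization 1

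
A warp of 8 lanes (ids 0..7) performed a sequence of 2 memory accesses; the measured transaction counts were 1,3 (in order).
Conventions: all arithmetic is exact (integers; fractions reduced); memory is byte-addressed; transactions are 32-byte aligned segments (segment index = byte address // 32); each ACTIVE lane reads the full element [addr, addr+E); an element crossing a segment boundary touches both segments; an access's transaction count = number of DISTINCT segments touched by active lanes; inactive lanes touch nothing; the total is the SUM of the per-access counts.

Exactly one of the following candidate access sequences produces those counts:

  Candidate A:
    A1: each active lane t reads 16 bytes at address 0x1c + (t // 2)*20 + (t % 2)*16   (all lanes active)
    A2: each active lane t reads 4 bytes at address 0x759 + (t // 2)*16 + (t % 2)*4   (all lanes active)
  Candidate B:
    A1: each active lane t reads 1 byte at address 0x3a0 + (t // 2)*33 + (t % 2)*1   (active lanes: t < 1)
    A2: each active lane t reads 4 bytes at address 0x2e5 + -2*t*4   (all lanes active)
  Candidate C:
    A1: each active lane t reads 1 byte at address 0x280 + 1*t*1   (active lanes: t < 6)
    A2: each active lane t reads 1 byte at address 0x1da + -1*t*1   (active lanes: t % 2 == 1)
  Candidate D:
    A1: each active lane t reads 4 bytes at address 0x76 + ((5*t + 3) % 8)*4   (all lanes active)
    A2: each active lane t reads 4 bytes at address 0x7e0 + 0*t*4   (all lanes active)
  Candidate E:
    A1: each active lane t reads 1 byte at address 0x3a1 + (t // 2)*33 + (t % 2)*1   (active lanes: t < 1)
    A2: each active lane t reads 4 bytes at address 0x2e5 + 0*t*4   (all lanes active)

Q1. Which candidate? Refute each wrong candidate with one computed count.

A: A1 gives 4 transactions, not 1
C: A2 gives 1 transaction, not 3
D: A1 gives 2 transactions, not 1
E: A2 gives 1 transaction, not 3
B: all counts match (1,3)

Answer: B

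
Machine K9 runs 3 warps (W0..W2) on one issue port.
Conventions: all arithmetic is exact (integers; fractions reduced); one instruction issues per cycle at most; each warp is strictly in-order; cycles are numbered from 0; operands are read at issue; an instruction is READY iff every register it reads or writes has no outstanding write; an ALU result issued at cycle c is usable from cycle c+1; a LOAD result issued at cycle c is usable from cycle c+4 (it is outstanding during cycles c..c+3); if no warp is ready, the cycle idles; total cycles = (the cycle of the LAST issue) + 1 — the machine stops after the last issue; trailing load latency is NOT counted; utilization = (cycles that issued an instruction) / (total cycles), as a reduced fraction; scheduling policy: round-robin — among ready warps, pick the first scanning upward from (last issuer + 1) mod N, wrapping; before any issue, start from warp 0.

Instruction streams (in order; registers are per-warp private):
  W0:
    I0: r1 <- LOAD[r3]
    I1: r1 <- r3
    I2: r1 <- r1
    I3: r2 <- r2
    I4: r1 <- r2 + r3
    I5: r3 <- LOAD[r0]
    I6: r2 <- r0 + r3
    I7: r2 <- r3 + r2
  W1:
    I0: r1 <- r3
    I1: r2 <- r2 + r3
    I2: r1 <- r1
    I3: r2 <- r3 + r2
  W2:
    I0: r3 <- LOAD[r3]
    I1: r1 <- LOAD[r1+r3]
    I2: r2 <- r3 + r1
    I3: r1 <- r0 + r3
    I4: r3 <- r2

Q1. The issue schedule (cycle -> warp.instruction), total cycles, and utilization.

cycle 0: W0.I0
cycle 1: W1.I0
cycle 2: W2.I0
cycle 3: W1.I1
cycle 4: W0.I1
cycle 5: W1.I2
cycle 6: W2.I1
cycle 7: W0.I2
cycle 8: W1.I3
cycle 9: W0.I3
cycle 10: W2.I2
cycle 11: W0.I4
cycle 12: W2.I3
cycle 13: W0.I5
cycle 14: W2.I4
cycle 15: idle
cycle 16: idle
cycle 17: W0.I6
cycle 18: W0.I7

Answer: 19 cycles, utilization 17/19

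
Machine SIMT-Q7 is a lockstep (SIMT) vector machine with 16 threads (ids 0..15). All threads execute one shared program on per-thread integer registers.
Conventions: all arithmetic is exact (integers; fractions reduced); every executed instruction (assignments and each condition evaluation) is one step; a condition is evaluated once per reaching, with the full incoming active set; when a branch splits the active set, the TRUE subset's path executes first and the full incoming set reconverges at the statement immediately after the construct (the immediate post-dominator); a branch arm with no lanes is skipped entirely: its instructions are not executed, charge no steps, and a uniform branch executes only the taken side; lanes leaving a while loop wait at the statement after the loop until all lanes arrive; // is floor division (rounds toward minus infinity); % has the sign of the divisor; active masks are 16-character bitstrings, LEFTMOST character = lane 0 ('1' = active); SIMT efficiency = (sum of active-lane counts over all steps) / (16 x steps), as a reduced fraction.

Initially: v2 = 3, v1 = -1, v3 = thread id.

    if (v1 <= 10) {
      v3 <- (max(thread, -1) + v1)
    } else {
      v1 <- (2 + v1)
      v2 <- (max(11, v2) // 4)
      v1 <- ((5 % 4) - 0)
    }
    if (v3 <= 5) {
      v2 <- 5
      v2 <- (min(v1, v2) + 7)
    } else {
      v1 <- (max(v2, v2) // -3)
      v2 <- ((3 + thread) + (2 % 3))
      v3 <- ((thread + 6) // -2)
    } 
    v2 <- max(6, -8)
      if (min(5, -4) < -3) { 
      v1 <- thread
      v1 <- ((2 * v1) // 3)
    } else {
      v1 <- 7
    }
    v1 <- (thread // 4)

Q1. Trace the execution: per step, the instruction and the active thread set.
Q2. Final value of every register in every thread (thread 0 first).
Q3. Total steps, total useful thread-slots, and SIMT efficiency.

step 0: eval (v1 <= 10)              1111111111111111
step 1: v3 <- (max(thread, -1) + v1) 1111111111111111
step 2: eval (v3 <= 5)               1111111111111111
step 3: v2 <- 5                      1111111000000000
step 4: v2 <- (min(v1, v2) + 7)      1111111000000000
step 5: v1 <- (max(v2, v2) // -3)    0000000111111111
step 6: v2 <- ((3 + thread) + (2 % 3)) 0000000111111111
step 7: v3 <- ((thread + 6) // -2)   0000000111111111
step 8: v2 <- max(6, -8)             1111111111111111
step 9: eval (min(5, -4) < -3)       1111111111111111
step 10: v1 <- thread                 1111111111111111
step 11: v1 <- ((2 * v1) // 3)        1111111111111111
step 12: v1 <- (thread // 4)          1111111111111111

Answer: 13 steps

v2: 6,6,6,6,6,6,6,6,6,6,6,6,6,6,6,6
v1: 0,0,0,0,1,1,1,1,2,2,2,2,3,3,3,3
v3: -1,0,1,2,3,4,5,-7,-7,-8,-8,-9,-9,-10,-10,-11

steps = 13; useful = 169; efficiency = 169/208 = 13/16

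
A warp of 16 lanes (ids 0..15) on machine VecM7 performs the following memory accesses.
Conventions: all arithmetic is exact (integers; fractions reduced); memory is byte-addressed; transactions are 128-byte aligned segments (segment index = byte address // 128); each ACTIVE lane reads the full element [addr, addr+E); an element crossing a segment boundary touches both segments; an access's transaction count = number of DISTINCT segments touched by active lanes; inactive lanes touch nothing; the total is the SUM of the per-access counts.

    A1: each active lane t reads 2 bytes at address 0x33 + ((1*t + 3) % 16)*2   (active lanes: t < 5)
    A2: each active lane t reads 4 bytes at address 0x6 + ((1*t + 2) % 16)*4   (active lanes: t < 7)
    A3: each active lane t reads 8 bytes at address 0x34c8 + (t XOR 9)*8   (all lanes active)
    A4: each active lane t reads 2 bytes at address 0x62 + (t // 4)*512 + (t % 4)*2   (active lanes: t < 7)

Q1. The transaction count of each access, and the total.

A1: 1 transaction
A2: 1 transaction
A3: 2 transactions
A4: 2 transactions

Answer: 1,1,2,2; total 6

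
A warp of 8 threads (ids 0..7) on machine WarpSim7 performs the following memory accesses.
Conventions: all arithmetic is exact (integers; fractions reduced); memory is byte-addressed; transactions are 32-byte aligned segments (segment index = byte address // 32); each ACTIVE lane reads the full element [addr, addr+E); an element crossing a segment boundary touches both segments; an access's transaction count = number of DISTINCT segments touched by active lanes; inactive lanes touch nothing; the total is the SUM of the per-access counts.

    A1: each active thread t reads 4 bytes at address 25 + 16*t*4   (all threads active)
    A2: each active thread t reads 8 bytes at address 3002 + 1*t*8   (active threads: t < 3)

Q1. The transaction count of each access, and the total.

A1: 8 transactions
A2: 2 transactions

Answer: 8,2; total 10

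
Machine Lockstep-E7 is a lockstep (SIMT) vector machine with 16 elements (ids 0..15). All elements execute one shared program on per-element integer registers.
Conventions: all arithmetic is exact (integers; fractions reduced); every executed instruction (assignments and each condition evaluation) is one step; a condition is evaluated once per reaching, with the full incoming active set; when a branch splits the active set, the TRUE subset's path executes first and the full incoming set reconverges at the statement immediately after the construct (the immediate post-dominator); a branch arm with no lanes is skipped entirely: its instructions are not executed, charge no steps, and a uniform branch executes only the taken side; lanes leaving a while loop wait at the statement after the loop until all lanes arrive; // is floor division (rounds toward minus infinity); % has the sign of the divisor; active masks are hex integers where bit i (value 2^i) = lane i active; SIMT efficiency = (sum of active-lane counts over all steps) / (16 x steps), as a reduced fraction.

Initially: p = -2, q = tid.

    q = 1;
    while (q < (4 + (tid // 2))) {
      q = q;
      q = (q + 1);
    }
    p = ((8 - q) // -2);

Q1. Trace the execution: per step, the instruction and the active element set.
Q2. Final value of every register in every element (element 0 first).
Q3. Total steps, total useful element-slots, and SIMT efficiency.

step 0: q <- 1                       0xffff
step 1: eval (q < (4 + (tid // 2)))  0xffff
step 2: q <- q                       0xffff
step 3: q <- (q + 1)                 0xffff
step 4: eval (q < (4 + (tid // 2)))  0xffff
step 5: q <- q                       0xffff
step 6: q <- (q + 1)                 0xffff
step 7: eval (q < (4 + (tid // 2)))  0xffff
step 8: q <- q                       0xffff
step 9: q <- (q + 1)                 0xffff
step 10: eval (q < (4 + (tid // 2)))  0xffff
step 11: q <- q                       0xfffc
step 12: q <- (q + 1)                 0xfffc
step 13: eval (q < (4 + (tid // 2)))  0xfffc
step 14: q <- q                       0xfff0
step 15: q <- (q + 1)                 0xfff0
step 16: eval (q < (4 + (tid // 2)))  0xfff0
step 17: q <- q                       0xffc0
step 18: q <- (q + 1)                 0xffc0
step 19: eval (q < (4 + (tid // 2)))  0xffc0
step 20: q <- q                       0xff00
step 21: q <- (q + 1)                 0xff00
step 22: eval (q < (4 + (tid // 2)))  0xff00
step 23: q <- q                       0xfc00
step 24: q <- (q + 1)                 0xfc00
step 25: eval (q < (4 + (tid // 2)))  0xfc00
step 26: q <- q                       0xf000
step 27: q <- (q + 1)                 0xf000
step 28: eval (q < (4 + (tid // 2)))  0xf000
step 29: q <- q                       0xc000
step 30: q <- (q + 1)                 0xc000
step 31: eval (q < (4 + (tid // 2)))  0xc000
step 32: p <- ((8 - q) // -2)         0xffff

Answer: 33 steps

p: -2,-2,-2,-2,-1,-1,-1,-1,0,0,0,0,1,1,1,1
q: 4,4,5,5,6,6,7,7,8,8,9,9,10,10,11,11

steps = 33; useful = 360; efficiency = 360/528 = 15/22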